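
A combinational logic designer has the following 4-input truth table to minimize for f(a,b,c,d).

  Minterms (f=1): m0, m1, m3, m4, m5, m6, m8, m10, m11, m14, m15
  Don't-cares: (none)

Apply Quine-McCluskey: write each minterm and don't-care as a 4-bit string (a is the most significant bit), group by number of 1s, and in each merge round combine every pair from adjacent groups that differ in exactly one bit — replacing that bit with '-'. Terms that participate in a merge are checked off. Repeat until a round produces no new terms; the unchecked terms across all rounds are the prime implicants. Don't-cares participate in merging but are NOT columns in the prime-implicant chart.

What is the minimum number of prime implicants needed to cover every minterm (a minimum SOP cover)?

size-2^0 implicants → 0000(✓)  0001(✓)  0011(✓)  0100(✓)  0101(✓)  0110(✓)  1000(✓)  1010(✓)  1011(✓)  1110(✓)  1111(✓)
size-2^1 implicants → -000  -011  -110  0-00(✓)  0-01(✓)  00-1  000-(✓)  01-0  010-(✓)  1-10(✓)  1-11(✓)  10-0  101-(✓)  111-(✓)
size-2^2 implicants → 0-0-  1-1-
Unchecked terms (primes): -000, -011, -110, 0-0-, 00-1, 01-0, 1-1-, 10-0
Minterm coverage:
  m0 ⊆ -000,0-0-
  m1 ⊆ 0-0-,00-1
  m3 ⊆ -011,00-1
  m4 ⊆ 0-0-,01-0
  m5 ⊆ 0-0- [E]
  m6 ⊆ -110,01-0
  m8 ⊆ -000,10-0
  m10 ⊆ 1-1-,10-0
  m11 ⊆ -011,1-1-
  m14 ⊆ -110,1-1-
  m15 ⊆ 1-1- [E]
E = {0-0-, 1-1-}
Petrick residual → -000, -011, -110
Cover = b'c'd' + b'cd + bcd' + a'c' + ac  |cover|=5

5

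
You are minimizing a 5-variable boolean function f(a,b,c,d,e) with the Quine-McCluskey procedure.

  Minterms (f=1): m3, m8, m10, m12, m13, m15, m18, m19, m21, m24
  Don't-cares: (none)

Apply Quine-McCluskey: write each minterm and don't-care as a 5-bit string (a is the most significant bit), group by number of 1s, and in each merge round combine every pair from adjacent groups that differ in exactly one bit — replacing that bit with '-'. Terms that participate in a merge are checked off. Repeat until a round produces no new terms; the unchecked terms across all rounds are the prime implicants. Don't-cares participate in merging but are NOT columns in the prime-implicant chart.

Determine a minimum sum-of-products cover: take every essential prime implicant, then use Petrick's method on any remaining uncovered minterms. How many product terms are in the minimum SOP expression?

size-2^0 implicants → 00011(✓)  01000(✓)  01010(✓)  01100(✓)  01101(✓)  01111(✓)  10010(✓)  10011(✓)  10101  11000(✓)
size-2^1 implicants → -0011  -1000  01-00  010-0  011-1  0110-  1001-
Unchecked terms (primes): -0011, -1000, 01-00, 010-0, 011-1, 0110-, 1001-, 10101
Minterm coverage:
  m3 ⊆ -0011 [E]
  m8 ⊆ -1000,01-00,010-0
  m10 ⊆ 010-0 [E]
  m12 ⊆ 01-00,0110-
  m13 ⊆ 011-1,0110-
  m15 ⊆ 011-1 [E]
  m18 ⊆ 1001- [E]
  m19 ⊆ -0011,1001-
  m21 ⊆ 10101 [E]
  m24 ⊆ -1000 [E]
E = {-0011, -1000, 010-0, 011-1, 1001-, 10101}
Petrick residual → 01-00
Cover = b'c'de + bc'd'e' + a'bd'e' + a'bc'e' + a'bce + ab'c'd + ab'cd'e  |cover|=7

7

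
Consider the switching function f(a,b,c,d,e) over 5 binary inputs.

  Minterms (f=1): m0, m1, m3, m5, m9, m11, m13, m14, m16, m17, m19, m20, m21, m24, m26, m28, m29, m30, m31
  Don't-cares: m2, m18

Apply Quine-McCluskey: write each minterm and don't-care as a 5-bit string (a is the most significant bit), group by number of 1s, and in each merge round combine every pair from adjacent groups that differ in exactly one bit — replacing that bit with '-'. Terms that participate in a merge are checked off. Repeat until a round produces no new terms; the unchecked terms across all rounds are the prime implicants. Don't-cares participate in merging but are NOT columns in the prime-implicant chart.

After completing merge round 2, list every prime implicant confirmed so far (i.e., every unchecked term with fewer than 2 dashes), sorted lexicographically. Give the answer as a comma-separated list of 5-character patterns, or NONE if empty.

Round 0: 00000✓ 00001✓ 00010✓ 00011✓ 00101✓ 01001✓ 01011✓ 01101✓ 01110✓ 10000✓ 10001✓ 10010✓ 10011✓ 10100✓ 10101✓ 11000✓ 11010✓ 11100✓ 11101✓ 11110✓ 11111✓
Round 1: -0000✓ -0001✓ -0010✓ -0011✓ -0101✓ -1101✓ -1110 0-001✓ 0-011✓ 0-101✓ 00-01✓ 000-0✓ 000-1✓ 0000-✓ 0001-✓ 01-01✓ 010-1✓ 1-000✓ 1-010✓ 1-100✓ 1-101✓ 10-00✓ 10-01✓ 100-0✓ 100-1✓ 1000-✓ 1001-✓ 1010-✓ 11-00✓ 11-10✓ 110-0✓ 111-0✓ 111-1✓ 1110-✓ 1111-✓
Round 2: --101 -0-01 -00-0✓ -00-1✓ -000-✓ -001-✓ 0--01 0-0-1 000--✓ 1--00 1-0-0 1-10- 10-0- 100--✓ 11--0 111--
Round 3: -00--
PIs = {--101, -0-01, -00--, -1110, 0--01, 0-0-1, 1--00, 1-0-0, 1-10-, 10-0-, 11--0, 111--}

-1110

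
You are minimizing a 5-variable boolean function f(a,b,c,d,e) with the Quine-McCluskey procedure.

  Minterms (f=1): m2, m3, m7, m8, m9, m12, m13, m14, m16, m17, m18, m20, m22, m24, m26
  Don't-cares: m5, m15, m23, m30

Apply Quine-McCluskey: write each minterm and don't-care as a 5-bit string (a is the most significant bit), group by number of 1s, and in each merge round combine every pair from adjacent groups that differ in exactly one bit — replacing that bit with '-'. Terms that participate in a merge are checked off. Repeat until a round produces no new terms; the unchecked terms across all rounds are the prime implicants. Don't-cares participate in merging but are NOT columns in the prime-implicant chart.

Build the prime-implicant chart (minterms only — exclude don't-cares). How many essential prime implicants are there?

size-2^0 implicants → 00010(✓)  00011(✓)  00101(✓)  00111(✓)  01000(✓)  01001(✓)  01100(✓)  01101(✓)  01110(✓)  01111(✓)  10000(✓)  10001(✓)  10010(✓)  10100(✓)  10110(✓)  10111(✓)  11000(✓)  11010(✓)  11110(✓)
size-2^1 implicants → -0010  -0111  -1000  -1110  0-101(✓)  0-111(✓)  00-11  0001-  001-1(✓)  01-00(✓)  01-01(✓)  0100-(✓)  011-0(✓)  011-1(✓)  0110-(✓)  0111-(✓)  1-000(✓)  1-010(✓)  1-110(✓)  10-00(✓)  10-10(✓)  100-0(✓)  1000-  101-0(✓)  1011-  11-10(✓)  110-0(✓)
size-2^2 implicants → 0-1-1  01-0-  011--  1--10  1-0-0  10--0
Unchecked terms (primes): -0010, -0111, -1000, -1110, 0-1-1, 00-11, 0001-, 01-0-, 011--, 1--10, 1-0-0, 10--0, 1000-, 1011-
Minterm coverage:
  m2 ⊆ -0010,0001-
  m3 ⊆ 00-11,0001-
  m7 ⊆ -0111,0-1-1,00-11
  m8 ⊆ -1000,01-0-
  m9 ⊆ 01-0- [E]
  m12 ⊆ 01-0-,011--
  m13 ⊆ 0-1-1,01-0-,011--
  m14 ⊆ -1110,011--
  m16 ⊆ 1-0-0,10--0,1000-
  m17 ⊆ 1000- [E]
  m18 ⊆ -0010,1--10,1-0-0,10--0
  m20 ⊆ 10--0 [E]
  m22 ⊆ 1--10,10--0,1011-
  m24 ⊆ -1000,1-0-0
  m26 ⊆ 1--10,1-0-0
E = {01-0-, 10--0, 1000-}

3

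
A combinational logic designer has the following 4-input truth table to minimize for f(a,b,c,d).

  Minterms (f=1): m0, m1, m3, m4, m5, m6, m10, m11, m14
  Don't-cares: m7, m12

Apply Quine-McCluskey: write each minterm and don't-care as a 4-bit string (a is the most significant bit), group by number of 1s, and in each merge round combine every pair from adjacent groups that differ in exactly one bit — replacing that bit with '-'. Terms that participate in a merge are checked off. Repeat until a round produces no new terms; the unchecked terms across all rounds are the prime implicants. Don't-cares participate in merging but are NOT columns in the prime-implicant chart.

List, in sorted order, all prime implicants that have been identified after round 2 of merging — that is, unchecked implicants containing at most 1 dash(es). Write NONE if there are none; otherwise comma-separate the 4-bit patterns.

-011, 1-10, 101-

[col 0] 0000*, 0001*, 0011*, 0100*, 0101*, 0110*, 0111*, 1010*, 1011*, 1100*, 1110*
[col 1] -011, -100*, -110*, 0-00*, 0-01*, 0-11*, 00-1*, 000-*, 01-0*, 01-1*, 010-*, 011-*, 1-10, 101-, 11-0*
[col 2] -1-0, 0--1, 0-0-, 01--
Prime implicants: -011, -1-0, 0--1, 0-0-, 01--, 1-10, 101-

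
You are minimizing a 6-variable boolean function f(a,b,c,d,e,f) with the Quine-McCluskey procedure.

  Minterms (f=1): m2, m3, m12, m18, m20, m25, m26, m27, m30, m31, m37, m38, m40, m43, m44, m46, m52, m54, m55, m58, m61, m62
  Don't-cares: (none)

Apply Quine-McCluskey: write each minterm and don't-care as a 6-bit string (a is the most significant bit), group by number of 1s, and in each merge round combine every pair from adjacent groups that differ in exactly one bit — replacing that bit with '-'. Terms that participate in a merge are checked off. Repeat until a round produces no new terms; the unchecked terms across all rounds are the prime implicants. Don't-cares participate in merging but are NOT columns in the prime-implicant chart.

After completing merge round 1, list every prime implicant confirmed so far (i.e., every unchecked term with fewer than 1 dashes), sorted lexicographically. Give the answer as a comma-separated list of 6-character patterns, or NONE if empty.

100101, 101011, 111101

size-2^0 implicants → 000010(✓)  000011(✓)  001100(✓)  010010(✓)  010100(✓)  011001(✓)  011010(✓)  011011(✓)  011110(✓)  011111(✓)  100101  100110(✓)  101000(✓)  101011  101100(✓)  101110(✓)  110100(✓)  110110(✓)  110111(✓)  111010(✓)  111101  111110(✓)
size-2^1 implicants → -01100  -10100  -11010(✓)  -11110(✓)  0-0010  00001-  01-010  011-10(✓)  011-11(✓)  0110-1  01101-(✓)  01111-(✓)  1-0110(✓)  1-1110(✓)  10-110(✓)  101-00  1011-0  11-110(✓)  1101-0  11011-  111-10(✓)
size-2^2 implicants → -11-10  011-1-  1--110
Unchecked terms (primes): -01100, -10100, -11-10, 0-0010, 00001-, 01-010, 011-1-, 0110-1, 1--110, 100101, 101-00, 101011, 1011-0, 1101-0, 11011-, 111101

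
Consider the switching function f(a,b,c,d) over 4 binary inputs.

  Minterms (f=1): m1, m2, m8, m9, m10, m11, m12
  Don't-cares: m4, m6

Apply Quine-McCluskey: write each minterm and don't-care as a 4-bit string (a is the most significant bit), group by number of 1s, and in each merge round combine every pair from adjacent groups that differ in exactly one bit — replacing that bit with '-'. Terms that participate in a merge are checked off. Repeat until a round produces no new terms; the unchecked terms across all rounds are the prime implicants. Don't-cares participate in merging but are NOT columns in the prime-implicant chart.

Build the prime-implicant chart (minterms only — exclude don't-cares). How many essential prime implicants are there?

size-2^0 implicants → 0001(✓)  0010(✓)  0100(✓)  0110(✓)  1000(✓)  1001(✓)  1010(✓)  1011(✓)  1100(✓)
size-2^1 implicants → -001  -010  -100  0-10  01-0  1-00  10-0(✓)  10-1(✓)  100-(✓)  101-(✓)
size-2^2 implicants → 10--
Unchecked terms (primes): -001, -010, -100, 0-10, 01-0, 1-00, 10--
Minterm coverage:
  m1 ⊆ -001 [E]
  m2 ⊆ -010,0-10
  m8 ⊆ 1-00,10--
  m9 ⊆ -001,10--
  m10 ⊆ -010,10--
  m11 ⊆ 10-- [E]
  m12 ⊆ -100,1-00
E = {-001, 10--}

2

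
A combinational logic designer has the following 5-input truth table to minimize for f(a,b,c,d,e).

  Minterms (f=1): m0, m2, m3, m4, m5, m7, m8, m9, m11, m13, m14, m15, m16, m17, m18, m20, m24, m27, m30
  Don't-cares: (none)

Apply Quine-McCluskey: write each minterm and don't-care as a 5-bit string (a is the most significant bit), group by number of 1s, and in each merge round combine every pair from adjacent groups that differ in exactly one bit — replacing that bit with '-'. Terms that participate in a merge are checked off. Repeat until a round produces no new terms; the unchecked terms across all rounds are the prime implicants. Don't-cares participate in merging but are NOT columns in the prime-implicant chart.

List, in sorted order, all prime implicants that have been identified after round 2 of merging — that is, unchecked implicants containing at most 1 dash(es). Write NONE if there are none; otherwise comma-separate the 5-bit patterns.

-1011, -1110, 0001-, 0010-, 0100-, 0111-, 1000-

Round 0: 00000✓ 00010✓ 00011✓ 00100✓ 00101✓ 00111✓ 01000✓ 01001✓ 01011✓ 01101✓ 01110✓ 01111✓ 10000✓ 10001✓ 10010✓ 10100✓ 11000✓ 11011✓ 11110✓
Round 1: -0000✓ -0010✓ -0100✓ -1000✓ -1011 -1110 0-000✓ 0-011✓ 0-101✓ 0-111✓ 00-00✓ 00-11✓ 000-0✓ 0001- 001-1✓ 0010- 01-01✓ 01-11✓ 010-1✓ 0100- 011-1✓ 0111- 1-000✓ 10-00✓ 100-0✓ 1000-
Round 2: --000 -0-00 -00-0 0--11 0-1-1 01--1
PIs = {--000, -0-00, -00-0, -1011, -1110, 0--11, 0-1-1, 0001-, 0010-, 01--1, 0100-, 0111-, 1000-}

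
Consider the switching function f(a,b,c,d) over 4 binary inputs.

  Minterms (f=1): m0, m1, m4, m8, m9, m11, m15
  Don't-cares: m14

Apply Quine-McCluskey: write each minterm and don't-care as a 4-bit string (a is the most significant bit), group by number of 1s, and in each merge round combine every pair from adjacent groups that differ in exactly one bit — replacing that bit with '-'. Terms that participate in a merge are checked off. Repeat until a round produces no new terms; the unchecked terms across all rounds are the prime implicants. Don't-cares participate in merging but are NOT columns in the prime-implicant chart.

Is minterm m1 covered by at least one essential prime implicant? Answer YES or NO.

YES

Round 0: 0000✓ 0001✓ 0100✓ 1000✓ 1001✓ 1011✓ 1110✓ 1111✓
Round 1: -000✓ -001✓ 0-00 000-✓ 1-11 10-1 100-✓ 111-
Round 2: -00-
PIs = {-00-, 0-00, 1-11, 10-1, 111-}
Coverage chart:
  m0: -00-,0-00
  m1: -00- ←essential
  m4: 0-00 ←essential
  m8: -00- ←essential
  m9: -00-,10-1
  m11: 1-11,10-1
  m15: 1-11,111-
Essential: -00-, 0-00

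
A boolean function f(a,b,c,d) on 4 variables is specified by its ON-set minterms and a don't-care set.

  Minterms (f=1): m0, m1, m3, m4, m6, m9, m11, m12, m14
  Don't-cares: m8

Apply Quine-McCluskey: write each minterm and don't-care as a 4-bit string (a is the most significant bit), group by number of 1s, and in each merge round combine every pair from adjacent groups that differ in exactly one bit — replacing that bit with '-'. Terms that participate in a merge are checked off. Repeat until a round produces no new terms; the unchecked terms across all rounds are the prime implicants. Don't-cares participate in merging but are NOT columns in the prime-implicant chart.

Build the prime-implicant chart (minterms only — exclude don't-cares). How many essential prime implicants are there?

2

Round 0: 0000✓ 0001✓ 0011✓ 0100✓ 0110✓ 1000✓ 1001✓ 1011✓ 1100✓ 1110✓
Round 1: -000✓ -001✓ -011✓ -100✓ -110✓ 0-00✓ 00-1✓ 000-✓ 01-0✓ 1-00✓ 10-1✓ 100-✓ 11-0✓
Round 2: --00 -0-1 -00- -1-0
PIs = {--00, -0-1, -00-, -1-0}
Coverage chart:
  m0: --00,-00-
  m1: -0-1,-00-
  m3: -0-1 ←essential
  m4: --00,-1-0
  m6: -1-0 ←essential
  m9: -0-1,-00-
  m11: -0-1 ←essential
  m12: --00,-1-0
  m14: -1-0 ←essential
Essential: -0-1, -1-0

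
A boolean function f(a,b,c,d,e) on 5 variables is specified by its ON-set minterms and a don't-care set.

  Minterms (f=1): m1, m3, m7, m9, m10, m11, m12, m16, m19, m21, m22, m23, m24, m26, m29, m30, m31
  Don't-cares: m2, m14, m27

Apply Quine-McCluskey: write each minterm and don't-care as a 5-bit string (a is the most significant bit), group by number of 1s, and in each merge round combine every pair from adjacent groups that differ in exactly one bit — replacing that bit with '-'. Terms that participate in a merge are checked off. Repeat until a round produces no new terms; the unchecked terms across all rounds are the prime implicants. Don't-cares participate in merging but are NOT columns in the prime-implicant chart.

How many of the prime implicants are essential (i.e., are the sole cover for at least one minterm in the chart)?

[col 0] 00001*, 00010*, 00011*, 00111*, 01001*, 01010*, 01011*, 01100*, 01110*, 10000*, 10011*, 10101*, 10110*, 10111*, 11000*, 11010*, 11011*, 11101*, 11110*, 11111*
[col 1] -0011*, -0111*, -1010*, -1011*, -1110*, 0-001*, 0-010*, 0-011*, 00-11*, 000-1*, 0001-*, 01-10*, 010-1*, 0101-*, 011-0, 1-000, 1-011*, 1-101*, 1-110*, 1-111*, 10-11*, 101-1*, 1011-*, 11-10*, 11-11*, 110-0, 1101-*, 111-1*, 1111-*
[col 2] --011, -0-11, -1-10, -101-, 0-0-1, 0-01-, 1--11, 1-1-1, 1-11-, 11-1-
Prime implicants: --011, -0-11, -1-10, -101-, 0-0-1, 0-01-, 011-0, 1--11, 1-000, 1-1-1, 1-11-, 11-1-, 110-0
PI chart (minterm → PIs covering it):
  1 | 0-0-1  (sole → essential)
  3 | --011,-0-11,0-0-1,0-01-
  7 | -0-11  (sole → essential)
  9 | 0-0-1  (sole → essential)
  10 | -1-10,-101-,0-01-
  11 | --011,-101-,0-0-1,0-01-
  12 | 011-0  (sole → essential)
  16 | 1-000  (sole → essential)
  19 | --011,-0-11,1--11
  21 | 1-1-1  (sole → essential)
  22 | 1-11-  (sole → essential)
  23 | -0-11,1--11,1-1-1,1-11-
  24 | 1-000,110-0
  26 | -1-10,-101-,11-1-,110-0
  29 | 1-1-1  (sole → essential)
  30 | -1-10,1-11-,11-1-
  31 | 1--11,1-1-1,1-11-,11-1-
Essential prime implicants: -0-11, 0-0-1, 011-0, 1-000, 1-1-1, 1-11-

6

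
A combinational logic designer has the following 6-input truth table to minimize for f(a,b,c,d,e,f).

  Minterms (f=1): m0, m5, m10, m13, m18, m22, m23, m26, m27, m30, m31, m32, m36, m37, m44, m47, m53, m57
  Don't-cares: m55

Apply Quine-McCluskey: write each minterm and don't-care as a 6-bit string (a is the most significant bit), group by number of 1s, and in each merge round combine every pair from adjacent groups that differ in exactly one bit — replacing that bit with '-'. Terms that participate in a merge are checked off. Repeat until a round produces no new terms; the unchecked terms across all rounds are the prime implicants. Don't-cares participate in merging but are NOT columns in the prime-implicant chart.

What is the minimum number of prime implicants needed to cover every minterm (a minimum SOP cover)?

size-2^0 implicants → 000000(✓)  000101(✓)  001010(✓)  001101(✓)  010010(✓)  010110(✓)  010111(✓)  011010(✓)  011011(✓)  011110(✓)  011111(✓)  100000(✓)  100100(✓)  100101(✓)  101100(✓)  101111  110101(✓)  110111(✓)  111001
size-2^1 implicants → -00000  -00101  -10111  0-1010  00-101  01-010(✓)  01-110(✓)  01-111(✓)  010-10(✓)  01011-(✓)  011-10(✓)  011-11(✓)  01101-(✓)  01111-(✓)  1-0101  10-100  100-00  10010-  1101-1
size-2^2 implicants → 01--10  01-11-  011-1-
Unchecked terms (primes): -00000, -00101, -10111, 0-1010, 00-101, 01--10, 01-11-, 011-1-, 1-0101, 10-100, 100-00, 10010-, 101111, 1101-1, 111001
Minterm coverage:
  m0 ⊆ -00000 [E]
  m5 ⊆ -00101,00-101
  m10 ⊆ 0-1010 [E]
  m13 ⊆ 00-101 [E]
  m18 ⊆ 01--10 [E]
  m22 ⊆ 01--10,01-11-
  m23 ⊆ -10111,01-11-
  m26 ⊆ 0-1010,01--10,011-1-
  m27 ⊆ 011-1- [E]
  m30 ⊆ 01--10,01-11-,011-1-
  m31 ⊆ 01-11-,011-1-
  m32 ⊆ -00000,100-00
  m36 ⊆ 10-100,100-00,10010-
  m37 ⊆ -00101,1-0101,10010-
  m44 ⊆ 10-100 [E]
  m47 ⊆ 101111 [E]
  m53 ⊆ 1-0101,1101-1
  m57 ⊆ 111001 [E]
E = {-00000, 0-1010, 00-101, 01--10, 011-1-, 10-100, 101111, 111001}
Petrick residual → -10111, 1-0101
Cover = b'c'd'e'f' + bc'def + a'cd'ef' + a'b'de'f + a'bef' + a'bce + ac'de'f + ab'de'f' + ab'cdef + abcd'e'f  |cover|=10

10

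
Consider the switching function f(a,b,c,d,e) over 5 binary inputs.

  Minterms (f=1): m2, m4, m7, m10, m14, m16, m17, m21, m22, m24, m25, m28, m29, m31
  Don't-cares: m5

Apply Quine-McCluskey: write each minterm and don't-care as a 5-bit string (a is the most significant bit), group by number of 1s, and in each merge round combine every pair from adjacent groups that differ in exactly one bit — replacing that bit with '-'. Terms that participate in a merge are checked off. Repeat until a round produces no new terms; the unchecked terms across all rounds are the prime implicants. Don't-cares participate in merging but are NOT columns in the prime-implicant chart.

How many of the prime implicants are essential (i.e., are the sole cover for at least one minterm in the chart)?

8

Round 0: 00010✓ 00100✓ 00101✓ 00111✓ 01010✓ 01110✓ 10000✓ 10001✓ 10101✓ 10110 11000✓ 11001✓ 11100✓ 11101✓ 11111✓
Round 1: -0101 0-010 001-1 0010- 01-10 1-000✓ 1-001✓ 1-101✓ 10-01✓ 1000-✓ 11-00✓ 11-01✓ 1100-✓ 111-1 1110-✓
Round 2: 1--01 1-00- 11-0-
PIs = {-0101, 0-010, 001-1, 0010-, 01-10, 1--01, 1-00-, 10110, 11-0-, 111-1}
Coverage chart:
  m2: 0-010 ←essential
  m4: 0010- ←essential
  m7: 001-1 ←essential
  m10: 0-010,01-10
  m14: 01-10 ←essential
  m16: 1-00- ←essential
  m17: 1--01,1-00-
  m21: -0101,1--01
  m22: 10110 ←essential
  m24: 1-00-,11-0-
  m25: 1--01,1-00-,11-0-
  m28: 11-0- ←essential
  m29: 1--01,11-0-,111-1
  m31: 111-1 ←essential
Essential: 0-010, 001-1, 0010-, 01-10, 1-00-, 10110, 11-0-, 111-1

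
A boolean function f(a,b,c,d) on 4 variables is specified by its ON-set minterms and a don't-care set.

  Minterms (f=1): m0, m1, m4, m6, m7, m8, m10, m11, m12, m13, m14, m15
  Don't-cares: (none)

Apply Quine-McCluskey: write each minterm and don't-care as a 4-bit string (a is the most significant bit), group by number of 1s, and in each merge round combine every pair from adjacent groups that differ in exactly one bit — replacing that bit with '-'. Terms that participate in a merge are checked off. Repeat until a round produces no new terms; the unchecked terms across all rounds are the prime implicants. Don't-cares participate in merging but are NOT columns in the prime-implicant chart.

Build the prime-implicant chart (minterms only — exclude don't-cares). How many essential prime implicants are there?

size-2^0 implicants → 0000(✓)  0001(✓)  0100(✓)  0110(✓)  0111(✓)  1000(✓)  1010(✓)  1011(✓)  1100(✓)  1101(✓)  1110(✓)  1111(✓)
size-2^1 implicants → -000(✓)  -100(✓)  -110(✓)  -111(✓)  0-00(✓)  000-  01-0(✓)  011-(✓)  1-00(✓)  1-10(✓)  1-11(✓)  10-0(✓)  101-(✓)  11-0(✓)  11-1(✓)  110-(✓)  111-(✓)
size-2^2 implicants → --00  -1-0  -11-  1--0  1-1-  11--
Unchecked terms (primes): --00, -1-0, -11-, 000-, 1--0, 1-1-, 11--
Minterm coverage:
  m0 ⊆ --00,000-
  m1 ⊆ 000- [E]
  m4 ⊆ --00,-1-0
  m6 ⊆ -1-0,-11-
  m7 ⊆ -11- [E]
  m8 ⊆ --00,1--0
  m10 ⊆ 1--0,1-1-
  m11 ⊆ 1-1- [E]
  m12 ⊆ --00,-1-0,1--0,11--
  m13 ⊆ 11-- [E]
  m14 ⊆ -1-0,-11-,1--0,1-1-,11--
  m15 ⊆ -11-,1-1-,11--
E = {-11-, 000-, 1-1-, 11--}

4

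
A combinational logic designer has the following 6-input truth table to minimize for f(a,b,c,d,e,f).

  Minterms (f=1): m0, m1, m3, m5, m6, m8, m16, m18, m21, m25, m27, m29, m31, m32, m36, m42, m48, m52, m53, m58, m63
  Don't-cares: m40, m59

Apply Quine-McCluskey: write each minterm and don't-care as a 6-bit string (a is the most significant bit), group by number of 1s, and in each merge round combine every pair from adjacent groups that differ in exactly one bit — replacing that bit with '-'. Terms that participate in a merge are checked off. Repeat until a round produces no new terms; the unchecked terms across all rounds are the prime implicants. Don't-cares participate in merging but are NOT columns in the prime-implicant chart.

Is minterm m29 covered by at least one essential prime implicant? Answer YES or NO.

size-2^0 implicants → 000000(✓)  000001(✓)  000011(✓)  000101(✓)  000110  001000(✓)  010000(✓)  010010(✓)  010101(✓)  011001(✓)  011011(✓)  011101(✓)  011111(✓)  100000(✓)  100100(✓)  101000(✓)  101010(✓)  110000(✓)  110100(✓)  110101(✓)  111010(✓)  111011(✓)  111111(✓)
size-2^1 implicants → -00000(✓)  -01000(✓)  -10000(✓)  -10101  -11011(✓)  -11111(✓)  0-0000(✓)  0-0101  00-000(✓)  000-01  0000-1  00000-  01-101  0100-0  011-01(✓)  011-11(✓)  0110-1(✓)  0111-1(✓)  1-0000(✓)  1-0100(✓)  1-1010  10-000(✓)  100-00(✓)  1010-0  110-00(✓)  11010-  111-11(✓)  11101-
size-2^2 implicants → --0000  -0-000  -11-11  011--1  1-0-00
Unchecked terms (primes): --0000, -0-000, -10101, -11-11, 0-0101, 000-01, 0000-1, 00000-, 000110, 01-101, 0100-0, 011--1, 1-0-00, 1-1010, 1010-0, 11010-, 11101-
Minterm coverage:
  m0 ⊆ --0000,-0-000,00000-
  m1 ⊆ 000-01,0000-1,00000-
  m3 ⊆ 0000-1 [E]
  m5 ⊆ 0-0101,000-01
  m6 ⊆ 000110 [E]
  m8 ⊆ -0-000 [E]
  m16 ⊆ --0000,0100-0
  m18 ⊆ 0100-0 [E]
  m21 ⊆ -10101,0-0101,01-101
  m25 ⊆ 011--1 [E]
  m27 ⊆ -11-11,011--1
  m29 ⊆ 01-101,011--1
  m31 ⊆ -11-11,011--1
  m32 ⊆ --0000,-0-000,1-0-00
  m36 ⊆ 1-0-00 [E]
  m42 ⊆ 1-1010,1010-0
  m48 ⊆ --0000,1-0-00
  m52 ⊆ 1-0-00,11010-
  m53 ⊆ -10101,11010-
  m58 ⊆ 1-1010,11101-
  m63 ⊆ -11-11 [E]
E = {-0-000, -11-11, 0000-1, 000110, 0100-0, 011--1, 1-0-00}

YES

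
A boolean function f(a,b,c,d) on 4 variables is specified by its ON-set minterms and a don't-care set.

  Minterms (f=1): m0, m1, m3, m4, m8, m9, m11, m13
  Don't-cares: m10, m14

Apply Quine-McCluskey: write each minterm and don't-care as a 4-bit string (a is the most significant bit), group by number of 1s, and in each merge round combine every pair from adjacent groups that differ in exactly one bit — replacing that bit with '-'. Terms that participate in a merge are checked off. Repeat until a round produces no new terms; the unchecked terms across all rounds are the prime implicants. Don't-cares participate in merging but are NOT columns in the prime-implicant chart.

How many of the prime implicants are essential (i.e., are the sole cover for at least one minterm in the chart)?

3

size-2^0 implicants → 0000(✓)  0001(✓)  0011(✓)  0100(✓)  1000(✓)  1001(✓)  1010(✓)  1011(✓)  1101(✓)  1110(✓)
size-2^1 implicants → -000(✓)  -001(✓)  -011(✓)  0-00  00-1(✓)  000-(✓)  1-01  1-10  10-0(✓)  10-1(✓)  100-(✓)  101-(✓)
size-2^2 implicants → -0-1  -00-  10--
Unchecked terms (primes): -0-1, -00-, 0-00, 1-01, 1-10, 10--
Minterm coverage:
  m0 ⊆ -00-,0-00
  m1 ⊆ -0-1,-00-
  m3 ⊆ -0-1 [E]
  m4 ⊆ 0-00 [E]
  m8 ⊆ -00-,10--
  m9 ⊆ -0-1,-00-,1-01,10--
  m11 ⊆ -0-1,10--
  m13 ⊆ 1-01 [E]
E = {-0-1, 0-00, 1-01}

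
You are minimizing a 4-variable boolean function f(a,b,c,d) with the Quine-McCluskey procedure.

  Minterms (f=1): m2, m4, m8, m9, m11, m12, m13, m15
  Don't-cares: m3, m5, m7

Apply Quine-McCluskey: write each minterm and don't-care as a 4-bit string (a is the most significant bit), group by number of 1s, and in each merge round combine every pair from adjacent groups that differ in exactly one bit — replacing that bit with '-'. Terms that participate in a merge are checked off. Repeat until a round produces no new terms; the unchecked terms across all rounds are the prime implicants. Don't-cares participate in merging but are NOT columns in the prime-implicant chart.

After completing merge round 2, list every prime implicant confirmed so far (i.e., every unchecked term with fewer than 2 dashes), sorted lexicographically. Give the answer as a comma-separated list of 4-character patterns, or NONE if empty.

001-

[col 0] 0010*, 0011*, 0100*, 0101*, 0111*, 1000*, 1001*, 1011*, 1100*, 1101*, 1111*
[col 1] -011*, -100*, -101*, -111*, 0-11*, 001-, 01-1*, 010-*, 1-00*, 1-01*, 1-11*, 10-1*, 100-*, 11-1*, 110-*
[col 2] --11, -1-1, -10-, 1--1, 1-0-
Prime implicants: --11, -1-1, -10-, 001-, 1--1, 1-0-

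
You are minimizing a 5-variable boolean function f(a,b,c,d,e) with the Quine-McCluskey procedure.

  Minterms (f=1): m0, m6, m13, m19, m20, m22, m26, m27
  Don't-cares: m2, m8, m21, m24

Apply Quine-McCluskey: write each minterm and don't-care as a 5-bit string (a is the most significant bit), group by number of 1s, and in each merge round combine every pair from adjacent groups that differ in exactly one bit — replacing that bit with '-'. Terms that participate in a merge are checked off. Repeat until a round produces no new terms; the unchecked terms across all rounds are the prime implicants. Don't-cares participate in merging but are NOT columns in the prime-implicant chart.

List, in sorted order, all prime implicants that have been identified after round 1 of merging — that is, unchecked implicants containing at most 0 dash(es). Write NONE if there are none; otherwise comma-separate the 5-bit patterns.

01101

[col 0] 00000*, 00010*, 00110*, 01000*, 01101, 10011*, 10100*, 10101*, 10110*, 11000*, 11010*, 11011*
[col 1] -0110, -1000, 0-000, 00-10, 000-0, 1-011, 101-0, 1010-, 110-0, 1101-
Prime implicants: -0110, -1000, 0-000, 00-10, 000-0, 01101, 1-011, 101-0, 1010-, 110-0, 1101-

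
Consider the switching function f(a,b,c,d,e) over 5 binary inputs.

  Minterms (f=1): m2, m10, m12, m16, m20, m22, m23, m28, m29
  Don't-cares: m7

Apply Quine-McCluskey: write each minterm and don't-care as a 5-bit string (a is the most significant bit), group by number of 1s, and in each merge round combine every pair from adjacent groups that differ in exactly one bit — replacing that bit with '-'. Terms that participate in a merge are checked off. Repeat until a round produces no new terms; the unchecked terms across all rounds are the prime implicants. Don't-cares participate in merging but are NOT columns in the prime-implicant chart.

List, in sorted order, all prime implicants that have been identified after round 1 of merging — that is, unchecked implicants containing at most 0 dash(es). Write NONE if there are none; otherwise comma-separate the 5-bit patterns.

size-2^0 implicants → 00010(✓)  00111(✓)  01010(✓)  01100(✓)  10000(✓)  10100(✓)  10110(✓)  10111(✓)  11100(✓)  11101(✓)
size-2^1 implicants → -0111  -1100  0-010  1-100  10-00  101-0  1011-  1110-
Unchecked terms (primes): -0111, -1100, 0-010, 1-100, 10-00, 101-0, 1011-, 1110-

NONE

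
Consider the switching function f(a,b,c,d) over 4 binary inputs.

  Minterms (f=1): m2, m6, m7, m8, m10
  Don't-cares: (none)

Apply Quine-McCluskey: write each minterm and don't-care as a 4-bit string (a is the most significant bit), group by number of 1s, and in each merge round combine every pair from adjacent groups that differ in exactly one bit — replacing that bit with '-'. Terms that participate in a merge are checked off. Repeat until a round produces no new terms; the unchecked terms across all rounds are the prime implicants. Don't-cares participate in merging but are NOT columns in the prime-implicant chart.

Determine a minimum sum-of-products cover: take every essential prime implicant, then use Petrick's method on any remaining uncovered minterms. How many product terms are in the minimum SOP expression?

Round 0: 0010✓ 0110✓ 0111✓ 1000✓ 1010✓
Round 1: -010 0-10 011- 10-0
PIs = {-010, 0-10, 011-, 10-0}
Coverage chart:
  m2: -010,0-10
  m6: 0-10,011-
  m7: 011- ←essential
  m8: 10-0 ←essential
  m10: -010,10-0
Essential: 011-, 10-0
Petrick residual → -010
Min cover (3 terms): b'cd' + a'bc + ab'd'

3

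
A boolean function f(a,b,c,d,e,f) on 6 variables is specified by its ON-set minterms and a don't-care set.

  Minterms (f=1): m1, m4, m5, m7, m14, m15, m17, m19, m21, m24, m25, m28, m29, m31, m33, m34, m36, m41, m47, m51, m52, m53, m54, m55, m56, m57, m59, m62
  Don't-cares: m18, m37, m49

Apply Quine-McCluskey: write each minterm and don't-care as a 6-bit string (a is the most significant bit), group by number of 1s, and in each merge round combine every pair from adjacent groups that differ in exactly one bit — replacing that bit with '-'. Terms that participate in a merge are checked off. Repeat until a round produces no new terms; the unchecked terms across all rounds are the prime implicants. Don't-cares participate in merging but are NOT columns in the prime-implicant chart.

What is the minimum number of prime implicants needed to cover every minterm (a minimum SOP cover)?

14

Round 0: 000001✓ 000100✓ 000101✓ 000111✓ 001110✓ 001111✓ 010001✓ 010010✓ 010011✓ 010101✓ 011000✓ 011001✓ 011100✓ 011101✓ 011111✓ 100001✓ 100010 100100✓ 100101✓ 101001✓ 101111✓ 110001✓ 110011✓ 110100✓ 110101✓ 110110✓ 110111✓ 111000✓ 111001✓ 111011✓ 111110✓
Round 1: -00001✓ -00100✓ -00101✓ -01111 -10001✓ -10011✓ -10101✓ -11000✓ -11001✓ 0-0001✓ 0-0101✓ 0-1111 00-111 000-01✓ 0001-1 00010-✓ 00111- 01-001✓ 01-101✓ 010-01✓ 0100-1✓ 01001- 011-00✓ 011-01✓ 01100-✓ 0111-1 01110-✓ 1-0001✓ 1-0100✓ 1-0101✓ 1-1001✓ 10-001✓ 100-01✓ 10010-✓ 11-001✓ 11-011✓ 11-110 110-01✓ 110-11✓ 1100-1✓ 1101-0✓ 1101-1✓ 11010-✓ 11011-✓ 1110-1✓ 11100-✓
Round 2: --0001✓ --0101✓ -00-01✓ -0010- -1-001 -10-01✓ -100-1 -1100- 0-0-01✓ 01--01 011-0- 1--001 1-0-01✓ 1-010- 11-0-1 110--1 1101--
Round 3: --0-01
PIs = {--0-01, -0010-, -01111, -1-001, -100-1, -1100-, 0-1111, 00-111, 0001-1, 00111-, 01--01, 01001-, 011-0-, 0111-1, 1--001, 1-010-, 100010, 11-0-1, 11-110, 110--1, 1101--}
Coverage chart:
  m1: --0-01 ←essential
  m4: -0010- ←essential
  m5: --0-01,-0010-,0001-1
  m7: 00-111,0001-1
  m14: 00111- ←essential
  m15: -01111,0-1111,00-111,00111-
  m17: --0-01,-1-001,-100-1,01--01
  m19: -100-1,01001-
  m21: --0-01,01--01
  m24: -1100-,011-0-
  m25: -1-001,-1100-,01--01,011-0-
  m28: 011-0- ←essential
  m29: 01--01,011-0-,0111-1
  m31: 0-1111,0111-1
  m33: --0-01,1--001
  m34: 100010 ←essential
  m36: -0010-,1-010-
  m41: 1--001 ←essential
  m47: -01111 ←essential
  m51: -100-1,11-0-1,110--1
  m52: 1-010-,1101--
  m53: --0-01,1-010-,110--1,1101--
  m54: 11-110,1101--
  m55: 110--1,1101--
  m56: -1100- ←essential
  m57: -1-001,-1100-,1--001,11-0-1
  m59: 11-0-1 ←essential
  m62: 11-110 ←essential
Essential: --0-01, -0010-, -01111, -1100-, 00111-, 011-0-, 1--001, 100010, 11-0-1, 11-110
Petrick residual → -100-1, 0-1111, 00-111, 1101--
Min cover (14 terms): c'e'f + b'c'de' + b'cdef + bc'd'f + bcd'e' + a'cdef + a'b'def + a'b'cde + a'bce' + ad'e'f + ab'c'd'ef' + abd'f + abdef' + abc'd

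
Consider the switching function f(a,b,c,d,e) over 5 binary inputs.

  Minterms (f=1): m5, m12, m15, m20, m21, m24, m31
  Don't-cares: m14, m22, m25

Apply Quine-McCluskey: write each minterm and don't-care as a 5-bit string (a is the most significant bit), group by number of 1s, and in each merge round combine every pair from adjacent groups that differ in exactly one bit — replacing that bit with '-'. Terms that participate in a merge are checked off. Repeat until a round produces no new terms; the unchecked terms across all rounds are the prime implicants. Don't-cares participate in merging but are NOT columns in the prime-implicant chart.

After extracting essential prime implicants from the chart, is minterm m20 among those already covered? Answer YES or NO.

size-2^0 implicants → 00101(✓)  01100(✓)  01110(✓)  01111(✓)  10100(✓)  10101(✓)  10110(✓)  11000(✓)  11001(✓)  11111(✓)
size-2^1 implicants → -0101  -1111  011-0  0111-  101-0  1010-  1100-
Unchecked terms (primes): -0101, -1111, 011-0, 0111-, 101-0, 1010-, 1100-
Minterm coverage:
  m5 ⊆ -0101 [E]
  m12 ⊆ 011-0 [E]
  m15 ⊆ -1111,0111-
  m20 ⊆ 101-0,1010-
  m21 ⊆ -0101,1010-
  m24 ⊆ 1100- [E]
  m31 ⊆ -1111 [E]
E = {-0101, -1111, 011-0, 1100-}

NO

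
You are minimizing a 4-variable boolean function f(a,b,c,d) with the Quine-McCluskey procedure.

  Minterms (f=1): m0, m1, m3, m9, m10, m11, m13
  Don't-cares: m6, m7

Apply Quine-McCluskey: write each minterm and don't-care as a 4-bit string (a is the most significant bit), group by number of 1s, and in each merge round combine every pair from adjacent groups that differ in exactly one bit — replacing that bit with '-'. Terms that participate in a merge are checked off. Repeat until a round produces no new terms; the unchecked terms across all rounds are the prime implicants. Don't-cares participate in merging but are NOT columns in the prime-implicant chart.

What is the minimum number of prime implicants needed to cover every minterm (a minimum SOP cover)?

4

size-2^0 implicants → 0000(✓)  0001(✓)  0011(✓)  0110(✓)  0111(✓)  1001(✓)  1010(✓)  1011(✓)  1101(✓)
size-2^1 implicants → -001(✓)  -011(✓)  0-11  00-1(✓)  000-  011-  1-01  10-1(✓)  101-
size-2^2 implicants → -0-1
Unchecked terms (primes): -0-1, 0-11, 000-, 011-, 1-01, 101-
Minterm coverage:
  m0 ⊆ 000- [E]
  m1 ⊆ -0-1,000-
  m3 ⊆ -0-1,0-11
  m9 ⊆ -0-1,1-01
  m10 ⊆ 101- [E]
  m11 ⊆ -0-1,101-
  m13 ⊆ 1-01 [E]
E = {000-, 1-01, 101-}
Petrick residual → -0-1
Cover = b'd + a'b'c' + ac'd + ab'c  |cover|=4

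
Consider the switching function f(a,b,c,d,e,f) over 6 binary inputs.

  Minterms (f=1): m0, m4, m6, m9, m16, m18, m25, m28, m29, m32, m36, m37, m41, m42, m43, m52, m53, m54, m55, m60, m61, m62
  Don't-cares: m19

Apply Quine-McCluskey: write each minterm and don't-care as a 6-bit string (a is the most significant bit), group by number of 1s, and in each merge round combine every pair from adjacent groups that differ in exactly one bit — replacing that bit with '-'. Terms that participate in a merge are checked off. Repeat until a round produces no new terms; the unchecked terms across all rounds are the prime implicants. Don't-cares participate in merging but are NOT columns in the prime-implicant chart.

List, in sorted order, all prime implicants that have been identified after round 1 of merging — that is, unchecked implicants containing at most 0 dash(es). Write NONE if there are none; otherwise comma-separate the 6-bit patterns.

NONE

Round 0: 000000✓ 000100✓ 000110✓ 001001✓ 010000✓ 010010✓ 010011✓ 011001✓ 011100✓ 011101✓ 100000✓ 100100✓ 100101✓ 101001✓ 101010✓ 101011✓ 110100✓ 110101✓ 110110✓ 110111✓ 111100✓ 111101✓ 111110✓
Round 1: -00000✓ -00100✓ -01001 -11100✓ -11101✓ 0-0000 0-1001 000-00✓ 0001-0 0100-0 01001- 011-01 01110-✓ 1-0100✓ 1-0101✓ 100-00✓ 10010-✓ 1010-1 10101- 11-100✓ 11-101✓ 11-110✓ 1101-0✓ 1101-1✓ 11010-✓ 11011-✓ 1111-0✓ 11110-✓
Round 2: -00-00 -1110- 1-010- 11-1-0 11-10- 1101--
PIs = {-00-00, -01001, -1110-, 0-0000, 0-1001, 0001-0, 0100-0, 01001-, 011-01, 1-010-, 1010-1, 10101-, 11-1-0, 11-10-, 1101--}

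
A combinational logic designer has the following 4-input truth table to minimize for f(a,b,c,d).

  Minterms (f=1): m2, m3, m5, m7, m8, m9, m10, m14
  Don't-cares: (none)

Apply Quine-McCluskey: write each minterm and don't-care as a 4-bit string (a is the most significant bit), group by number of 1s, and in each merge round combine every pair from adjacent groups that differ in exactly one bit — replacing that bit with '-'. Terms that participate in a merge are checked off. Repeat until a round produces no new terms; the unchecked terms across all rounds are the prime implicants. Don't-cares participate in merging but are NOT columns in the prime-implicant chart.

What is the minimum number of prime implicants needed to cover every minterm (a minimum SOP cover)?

4

size-2^0 implicants → 0010(✓)  0011(✓)  0101(✓)  0111(✓)  1000(✓)  1001(✓)  1010(✓)  1110(✓)
size-2^1 implicants → -010  0-11  001-  01-1  1-10  10-0  100-
Unchecked terms (primes): -010, 0-11, 001-, 01-1, 1-10, 10-0, 100-
Minterm coverage:
  m2 ⊆ -010,001-
  m3 ⊆ 0-11,001-
  m5 ⊆ 01-1 [E]
  m7 ⊆ 0-11,01-1
  m8 ⊆ 10-0,100-
  m9 ⊆ 100- [E]
  m10 ⊆ -010,1-10,10-0
  m14 ⊆ 1-10 [E]
E = {01-1, 1-10, 100-}
Petrick residual → 001-
Cover = a'b'c + a'bd + acd' + ab'c'  |cover|=4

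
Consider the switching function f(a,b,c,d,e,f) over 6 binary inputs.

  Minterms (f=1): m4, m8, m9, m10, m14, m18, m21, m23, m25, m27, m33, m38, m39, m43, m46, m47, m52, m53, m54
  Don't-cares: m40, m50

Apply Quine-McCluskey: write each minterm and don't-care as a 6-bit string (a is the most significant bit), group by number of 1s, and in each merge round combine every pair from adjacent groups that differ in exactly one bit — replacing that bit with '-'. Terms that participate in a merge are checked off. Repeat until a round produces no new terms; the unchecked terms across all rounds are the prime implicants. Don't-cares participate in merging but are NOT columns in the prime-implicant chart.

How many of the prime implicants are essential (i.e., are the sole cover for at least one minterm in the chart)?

Round 0: 000100 001000✓ 001001✓ 001010✓ 001110✓ 010010✓ 010101✓ 010111✓ 011001✓ 011011✓ 100001 100110✓ 100111✓ 101000✓ 101011✓ 101110✓ 101111✓ 110010✓ 110100✓ 110101✓ 110110✓
Round 1: -01000 -01110 -10010 -10101 0-1001 001-10 0010-0 00100- 0101-1 0110-1 1-0110 10-110✓ 10-111✓ 10011-✓ 101-11 10111-✓ 110-10 1101-0 11010-
Round 2: 10-11-
PIs = {-01000, -01110, -10010, -10101, 0-1001, 000100, 001-10, 0010-0, 00100-, 0101-1, 0110-1, 1-0110, 10-11-, 100001, 101-11, 110-10, 1101-0, 11010-}
Coverage chart:
  m4: 000100 ←essential
  m8: -01000,0010-0,00100-
  m9: 0-1001,00100-
  m10: 001-10,0010-0
  m14: -01110,001-10
  m18: -10010 ←essential
  m21: -10101,0101-1
  m23: 0101-1 ←essential
  m25: 0-1001,0110-1
  m27: 0110-1 ←essential
  m33: 100001 ←essential
  m38: 1-0110,10-11-
  m39: 10-11- ←essential
  m43: 101-11 ←essential
  m46: -01110,10-11-
  m47: 10-11-,101-11
  m52: 1101-0,11010-
  m53: -10101,11010-
  m54: 1-0110,110-10,1101-0
Essential: -10010, 000100, 0101-1, 0110-1, 10-11-, 100001, 101-11

7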